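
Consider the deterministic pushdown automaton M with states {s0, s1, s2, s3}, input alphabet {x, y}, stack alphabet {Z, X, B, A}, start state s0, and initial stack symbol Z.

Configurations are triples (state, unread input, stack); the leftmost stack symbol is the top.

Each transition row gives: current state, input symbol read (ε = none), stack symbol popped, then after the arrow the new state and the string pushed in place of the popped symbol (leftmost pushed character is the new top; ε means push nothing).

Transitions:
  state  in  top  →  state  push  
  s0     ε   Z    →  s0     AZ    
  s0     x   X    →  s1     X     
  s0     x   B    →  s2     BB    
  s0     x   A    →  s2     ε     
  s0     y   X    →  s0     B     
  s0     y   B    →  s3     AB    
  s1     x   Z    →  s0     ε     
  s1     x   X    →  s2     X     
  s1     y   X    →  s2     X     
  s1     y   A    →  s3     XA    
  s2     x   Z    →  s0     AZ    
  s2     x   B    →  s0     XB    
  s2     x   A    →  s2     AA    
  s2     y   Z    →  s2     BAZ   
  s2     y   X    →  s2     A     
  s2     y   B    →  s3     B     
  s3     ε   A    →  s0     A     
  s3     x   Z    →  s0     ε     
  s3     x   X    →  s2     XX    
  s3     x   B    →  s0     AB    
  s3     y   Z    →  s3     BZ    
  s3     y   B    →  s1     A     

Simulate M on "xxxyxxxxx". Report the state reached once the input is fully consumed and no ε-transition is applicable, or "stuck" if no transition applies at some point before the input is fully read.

(s0, xxxyxxxxx, Z)
  ε-move, top Z: go to s0, push AZ → (s0, xxxyxxxxx, AZ)
  read x, top A: go to s2, push ε → (s2, xxyxxxxx, Z)
  read x, top Z: go to s0, push AZ → (s0, xyxxxxx, AZ)
  read x, top A: go to s2, push ε → (s2, yxxxxx, Z)
  read y, top Z: go to s2, push BAZ → (s2, xxxxx, BAZ)
  read x, top B: go to s0, push XB → (s0, xxxx, XBAZ)
  read x, top X: go to s1, push X → (s1, xxx, XBAZ)
  read x, top X: go to s2, push X → (s2, xx, XBAZ)
No transition for (s2, x, top X); M blocks with input xx remaining.

stuck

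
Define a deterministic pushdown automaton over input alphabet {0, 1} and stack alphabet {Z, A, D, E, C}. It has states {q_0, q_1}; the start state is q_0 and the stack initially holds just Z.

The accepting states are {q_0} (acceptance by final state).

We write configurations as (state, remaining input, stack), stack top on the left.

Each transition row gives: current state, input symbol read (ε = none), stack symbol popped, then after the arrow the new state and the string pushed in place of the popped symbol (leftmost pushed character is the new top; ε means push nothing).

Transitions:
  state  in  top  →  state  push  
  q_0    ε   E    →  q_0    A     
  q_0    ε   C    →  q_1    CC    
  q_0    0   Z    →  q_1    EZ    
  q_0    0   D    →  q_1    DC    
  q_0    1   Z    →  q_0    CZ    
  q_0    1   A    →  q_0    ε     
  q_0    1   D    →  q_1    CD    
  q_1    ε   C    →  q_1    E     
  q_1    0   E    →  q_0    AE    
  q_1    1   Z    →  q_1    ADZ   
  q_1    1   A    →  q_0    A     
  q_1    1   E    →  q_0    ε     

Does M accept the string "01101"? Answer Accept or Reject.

(q_0, 01101, Z)
  read 0, top Z: go to q_1, push EZ → (q_1, 1101, EZ)
  read 1, top E: go to q_0, push ε → (q_0, 101, Z)
  read 1, top Z: go to q_0, push CZ → (q_0, 01, CZ)
  ε-move, top C: go to q_1, push CC → (q_1, 01, CCZ)
  ε-move, top C: go to q_1, push E → (q_1, 01, ECZ)
  read 0, top E: go to q_0, push AE → (q_0, 1, AECZ)
  read 1, top A: go to q_0, push ε → (q_0, ε, ECZ)
All input consumed; state q_0 ∈ F.

Accept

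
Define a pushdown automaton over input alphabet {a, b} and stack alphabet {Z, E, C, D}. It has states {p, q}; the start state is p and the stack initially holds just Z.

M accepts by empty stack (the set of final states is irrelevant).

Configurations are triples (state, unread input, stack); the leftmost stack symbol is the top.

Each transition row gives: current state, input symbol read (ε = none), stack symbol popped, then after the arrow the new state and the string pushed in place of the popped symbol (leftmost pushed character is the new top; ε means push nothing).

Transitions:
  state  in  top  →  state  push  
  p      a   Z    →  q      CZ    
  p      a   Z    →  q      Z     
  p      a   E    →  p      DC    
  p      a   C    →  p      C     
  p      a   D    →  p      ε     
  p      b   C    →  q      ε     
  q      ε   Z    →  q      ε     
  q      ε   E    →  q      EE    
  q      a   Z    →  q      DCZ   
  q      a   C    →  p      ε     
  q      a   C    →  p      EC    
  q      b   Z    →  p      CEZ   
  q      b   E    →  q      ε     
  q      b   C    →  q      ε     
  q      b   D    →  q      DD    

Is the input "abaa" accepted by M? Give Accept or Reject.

Reject

No computation consumes all input and empties the stack.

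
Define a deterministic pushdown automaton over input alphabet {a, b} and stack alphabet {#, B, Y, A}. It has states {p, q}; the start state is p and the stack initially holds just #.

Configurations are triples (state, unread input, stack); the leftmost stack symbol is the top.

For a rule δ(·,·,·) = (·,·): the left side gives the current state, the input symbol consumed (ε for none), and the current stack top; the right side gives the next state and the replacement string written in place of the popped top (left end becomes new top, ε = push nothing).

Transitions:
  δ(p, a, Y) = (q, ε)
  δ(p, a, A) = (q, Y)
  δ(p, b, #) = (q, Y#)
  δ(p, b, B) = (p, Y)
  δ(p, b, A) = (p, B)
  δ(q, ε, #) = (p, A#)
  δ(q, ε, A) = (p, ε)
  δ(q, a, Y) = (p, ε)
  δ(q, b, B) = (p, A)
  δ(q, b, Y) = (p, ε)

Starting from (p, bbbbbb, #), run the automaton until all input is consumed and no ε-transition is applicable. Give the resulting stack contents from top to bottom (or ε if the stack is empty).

(p, bbbbbb, #) ⊢ (q, bbbbb, Y#) ⊢ (p, bbbb, #) ⊢ (q, bbb, Y#) ⊢ (p, bb, #) ⊢ (q, b, Y#) ⊢ (p, ε, #)
All input consumed in state p with stack #.

#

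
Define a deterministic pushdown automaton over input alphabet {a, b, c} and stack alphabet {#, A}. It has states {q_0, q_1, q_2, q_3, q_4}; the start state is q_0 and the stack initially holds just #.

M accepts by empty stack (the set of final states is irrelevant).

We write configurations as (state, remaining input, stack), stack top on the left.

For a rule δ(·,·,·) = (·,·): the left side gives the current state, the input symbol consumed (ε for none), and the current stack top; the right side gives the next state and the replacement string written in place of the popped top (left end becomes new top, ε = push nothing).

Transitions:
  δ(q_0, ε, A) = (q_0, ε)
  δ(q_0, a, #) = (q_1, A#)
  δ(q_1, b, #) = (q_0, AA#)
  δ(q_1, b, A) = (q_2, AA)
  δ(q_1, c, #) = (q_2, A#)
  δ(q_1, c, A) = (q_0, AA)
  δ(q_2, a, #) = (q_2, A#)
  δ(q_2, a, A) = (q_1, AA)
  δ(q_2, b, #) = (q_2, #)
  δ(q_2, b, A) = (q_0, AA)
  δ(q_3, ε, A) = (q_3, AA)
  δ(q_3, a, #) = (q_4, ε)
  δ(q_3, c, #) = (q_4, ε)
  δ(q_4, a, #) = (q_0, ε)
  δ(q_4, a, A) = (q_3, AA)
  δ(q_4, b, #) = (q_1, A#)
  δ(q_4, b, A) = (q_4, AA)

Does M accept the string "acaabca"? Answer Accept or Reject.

(q_0, acaabca, #) ⊢ (q_1, caabca, A#) ⊢ (q_0, aabca, AA#) ⊢ (q_0, aabca, A#) ⊢ (q_0, aabca, #) ⊢ (q_1, abca, A#)
No transition applies at (q_1, abca, A#); input not fully consumed.

Reject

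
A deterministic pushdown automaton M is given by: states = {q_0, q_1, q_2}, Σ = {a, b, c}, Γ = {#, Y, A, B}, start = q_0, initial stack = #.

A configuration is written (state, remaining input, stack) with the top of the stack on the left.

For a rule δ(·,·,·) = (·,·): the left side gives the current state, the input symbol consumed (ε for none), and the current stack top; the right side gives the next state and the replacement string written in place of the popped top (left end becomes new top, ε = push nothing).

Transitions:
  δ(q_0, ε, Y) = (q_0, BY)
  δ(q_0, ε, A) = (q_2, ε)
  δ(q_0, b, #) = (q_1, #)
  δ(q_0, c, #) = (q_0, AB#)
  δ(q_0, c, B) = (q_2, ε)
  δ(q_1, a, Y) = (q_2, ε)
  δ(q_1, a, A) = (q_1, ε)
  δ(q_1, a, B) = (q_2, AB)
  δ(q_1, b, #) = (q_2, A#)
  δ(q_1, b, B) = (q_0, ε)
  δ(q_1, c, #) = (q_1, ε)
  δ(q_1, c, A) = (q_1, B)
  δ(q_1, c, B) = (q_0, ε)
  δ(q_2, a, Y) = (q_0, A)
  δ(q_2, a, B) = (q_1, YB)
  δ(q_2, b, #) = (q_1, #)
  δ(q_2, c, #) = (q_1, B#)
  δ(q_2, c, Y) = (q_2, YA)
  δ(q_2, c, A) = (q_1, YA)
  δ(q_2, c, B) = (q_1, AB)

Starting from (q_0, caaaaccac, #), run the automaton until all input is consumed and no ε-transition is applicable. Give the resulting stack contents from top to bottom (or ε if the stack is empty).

(q_0, caaaaccac, #)
  read c, top #: go to q_0, push AB# → (q_0, aaaaccac, AB#)
  ε-move, top A: go to q_2, push ε → (q_2, aaaaccac, B#)
  read a, top B: go to q_1, push YB → (q_1, aaaccac, YB#)
  read a, top Y: go to q_2, push ε → (q_2, aaccac, B#)
  read a, top B: go to q_1, push YB → (q_1, accac, YB#)
  read a, top Y: go to q_2, push ε → (q_2, ccac, B#)
  read c, top B: go to q_1, push AB → (q_1, cac, AB#)
  read c, top A: go to q_1, push B → (q_1, ac, BB#)
  read a, top B: go to q_2, push AB → (q_2, c, ABB#)
  read c, top A: go to q_1, push YA → (q_1, ε, YABB#)
All input consumed in state q_1 with stack YABB#.

YABB#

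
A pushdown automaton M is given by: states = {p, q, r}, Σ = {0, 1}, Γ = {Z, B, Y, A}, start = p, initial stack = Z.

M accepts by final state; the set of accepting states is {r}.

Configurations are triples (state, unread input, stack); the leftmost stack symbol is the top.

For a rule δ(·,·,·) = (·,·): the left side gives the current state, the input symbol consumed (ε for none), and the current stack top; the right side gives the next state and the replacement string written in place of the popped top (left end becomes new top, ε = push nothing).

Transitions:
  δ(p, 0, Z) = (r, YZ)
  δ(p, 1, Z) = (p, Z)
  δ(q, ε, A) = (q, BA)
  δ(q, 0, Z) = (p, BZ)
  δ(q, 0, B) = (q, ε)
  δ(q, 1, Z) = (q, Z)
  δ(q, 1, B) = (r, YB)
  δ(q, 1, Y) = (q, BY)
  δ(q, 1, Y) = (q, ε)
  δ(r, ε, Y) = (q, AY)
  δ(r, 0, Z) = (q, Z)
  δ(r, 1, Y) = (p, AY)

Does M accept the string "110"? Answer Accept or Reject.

Accept

One accepting computation: (p, 110, Z) ⊢ (p, 10, Z) ⊢ (p, 0, Z) ⊢ (r, ε, YZ)
All input consumed and state r ∈ F.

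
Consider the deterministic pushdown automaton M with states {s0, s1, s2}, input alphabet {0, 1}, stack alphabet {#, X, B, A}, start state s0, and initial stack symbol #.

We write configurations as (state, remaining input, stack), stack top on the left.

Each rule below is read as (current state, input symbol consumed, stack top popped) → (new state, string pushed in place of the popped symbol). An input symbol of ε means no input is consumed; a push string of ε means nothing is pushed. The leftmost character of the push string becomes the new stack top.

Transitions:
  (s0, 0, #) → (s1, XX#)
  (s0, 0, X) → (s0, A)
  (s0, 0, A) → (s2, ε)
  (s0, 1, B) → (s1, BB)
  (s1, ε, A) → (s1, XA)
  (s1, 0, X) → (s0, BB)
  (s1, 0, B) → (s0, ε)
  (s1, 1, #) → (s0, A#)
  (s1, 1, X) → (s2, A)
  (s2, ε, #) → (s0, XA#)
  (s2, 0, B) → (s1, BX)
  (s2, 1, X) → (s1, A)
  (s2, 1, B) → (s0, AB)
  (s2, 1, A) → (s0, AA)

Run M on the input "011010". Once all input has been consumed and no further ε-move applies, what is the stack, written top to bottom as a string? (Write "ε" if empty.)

AX#

(s0, 011010, #)
  read 0, top #: go to s1, push XX# → (s1, 11010, XX#)
  read 1, top X: go to s2, push A → (s2, 1010, AX#)
  read 1, top A: go to s0, push AA → (s0, 010, AAX#)
  read 0, top A: go to s2, push ε → (s2, 10, AX#)
  read 1, top A: go to s0, push AA → (s0, 0, AAX#)
  read 0, top A: go to s2, push ε → (s2, ε, AX#)
All input consumed in state s2 with stack AX#.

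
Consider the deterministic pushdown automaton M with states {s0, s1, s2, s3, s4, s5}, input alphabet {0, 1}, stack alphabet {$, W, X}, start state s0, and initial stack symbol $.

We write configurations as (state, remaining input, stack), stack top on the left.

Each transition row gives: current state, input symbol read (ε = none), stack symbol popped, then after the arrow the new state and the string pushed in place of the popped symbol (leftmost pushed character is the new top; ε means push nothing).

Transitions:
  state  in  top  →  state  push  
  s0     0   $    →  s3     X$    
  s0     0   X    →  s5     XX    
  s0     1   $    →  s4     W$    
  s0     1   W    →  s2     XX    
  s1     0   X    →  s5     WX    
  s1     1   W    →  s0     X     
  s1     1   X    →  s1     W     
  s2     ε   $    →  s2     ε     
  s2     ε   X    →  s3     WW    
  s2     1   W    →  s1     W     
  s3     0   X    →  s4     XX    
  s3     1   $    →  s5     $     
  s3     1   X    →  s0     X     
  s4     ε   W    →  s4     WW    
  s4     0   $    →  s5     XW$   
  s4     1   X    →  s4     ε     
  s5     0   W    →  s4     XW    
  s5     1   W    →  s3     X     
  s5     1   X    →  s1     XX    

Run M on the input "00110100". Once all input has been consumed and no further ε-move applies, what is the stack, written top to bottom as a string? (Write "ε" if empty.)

XWXXW$

(s0, 00110100, $)
  read 0, top $: go to s3, push X$ → (s3, 0110100, X$)
  read 0, top X: go to s4, push XX → (s4, 110100, XX$)
  read 1, top X: go to s4, push ε → (s4, 10100, X$)
  read 1, top X: go to s4, push ε → (s4, 0100, $)
  read 0, top $: go to s5, push XW$ → (s5, 100, XW$)
  read 1, top X: go to s1, push XX → (s1, 00, XXW$)
  read 0, top X: go to s5, push WX → (s5, 0, WXXW$)
  read 0, top W: go to s4, push XW → (s4, ε, XWXXW$)
All input consumed in state s4 with stack XWXXW$.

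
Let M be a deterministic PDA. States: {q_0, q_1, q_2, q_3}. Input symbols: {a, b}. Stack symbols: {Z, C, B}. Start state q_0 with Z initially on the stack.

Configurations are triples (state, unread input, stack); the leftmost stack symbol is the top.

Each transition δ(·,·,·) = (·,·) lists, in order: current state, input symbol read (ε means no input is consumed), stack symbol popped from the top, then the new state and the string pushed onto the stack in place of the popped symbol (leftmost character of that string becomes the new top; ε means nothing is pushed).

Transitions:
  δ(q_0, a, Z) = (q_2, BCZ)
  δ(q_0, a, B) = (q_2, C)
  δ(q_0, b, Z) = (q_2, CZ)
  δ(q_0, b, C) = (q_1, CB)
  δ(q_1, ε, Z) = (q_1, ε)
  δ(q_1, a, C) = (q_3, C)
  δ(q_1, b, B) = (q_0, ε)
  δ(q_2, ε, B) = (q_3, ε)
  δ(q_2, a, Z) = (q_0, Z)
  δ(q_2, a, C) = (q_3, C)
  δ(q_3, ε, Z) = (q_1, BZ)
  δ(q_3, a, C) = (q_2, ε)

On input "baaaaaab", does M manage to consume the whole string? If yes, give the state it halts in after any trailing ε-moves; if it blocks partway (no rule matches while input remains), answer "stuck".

(q_0, baaaaaab, Z)
  read b, top Z: go to q_2, push CZ → (q_2, aaaaaab, CZ)
  read a, top C: go to q_3, push C → (q_3, aaaaab, CZ)
  read a, top C: go to q_2, push ε → (q_2, aaaab, Z)
  read a, top Z: go to q_0, push Z → (q_0, aaab, Z)
  read a, top Z: go to q_2, push BCZ → (q_2, aab, BCZ)
  ε-move, top B: go to q_3, push ε → (q_3, aab, CZ)
  read a, top C: go to q_2, push ε → (q_2, ab, Z)
  read a, top Z: go to q_0, push Z → (q_0, b, Z)
  read b, top Z: go to q_2, push CZ → (q_2, ε, CZ)
All input consumed; M is in state q_2.

q_2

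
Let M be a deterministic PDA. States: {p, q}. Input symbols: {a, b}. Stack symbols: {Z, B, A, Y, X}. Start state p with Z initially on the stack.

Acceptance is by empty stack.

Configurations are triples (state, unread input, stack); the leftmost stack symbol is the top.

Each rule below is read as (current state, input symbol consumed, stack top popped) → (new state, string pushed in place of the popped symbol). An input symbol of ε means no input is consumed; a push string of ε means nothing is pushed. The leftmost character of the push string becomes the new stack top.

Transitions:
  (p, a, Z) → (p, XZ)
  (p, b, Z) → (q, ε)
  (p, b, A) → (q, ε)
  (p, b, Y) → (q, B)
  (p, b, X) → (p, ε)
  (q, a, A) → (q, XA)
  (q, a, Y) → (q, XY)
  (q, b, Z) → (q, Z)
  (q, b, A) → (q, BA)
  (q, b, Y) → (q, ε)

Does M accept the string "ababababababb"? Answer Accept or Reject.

(p, ababababababb, Z)
  read a, top Z: go to p, push XZ → (p, babababababb, XZ)
  read b, top X: go to p, push ε → (p, abababababb, Z)
  read a, top Z: go to p, push XZ → (p, bababababb, XZ)
  read b, top X: go to p, push ε → (p, ababababb, Z)
  read a, top Z: go to p, push XZ → (p, babababb, XZ)
  read b, top X: go to p, push ε → (p, abababb, Z)
  read a, top Z: go to p, push XZ → (p, bababb, XZ)
  read b, top X: go to p, push ε → (p, ababb, Z)
  read a, top Z: go to p, push XZ → (p, babb, XZ)
  read b, top X: go to p, push ε → (p, abb, Z)
  read a, top Z: go to p, push XZ → (p, bb, XZ)
  read b, top X: go to p, push ε → (p, b, Z)
  read b, top Z: go to q, push ε → (q, ε, ε)
All input consumed and the stack is empty.

Accept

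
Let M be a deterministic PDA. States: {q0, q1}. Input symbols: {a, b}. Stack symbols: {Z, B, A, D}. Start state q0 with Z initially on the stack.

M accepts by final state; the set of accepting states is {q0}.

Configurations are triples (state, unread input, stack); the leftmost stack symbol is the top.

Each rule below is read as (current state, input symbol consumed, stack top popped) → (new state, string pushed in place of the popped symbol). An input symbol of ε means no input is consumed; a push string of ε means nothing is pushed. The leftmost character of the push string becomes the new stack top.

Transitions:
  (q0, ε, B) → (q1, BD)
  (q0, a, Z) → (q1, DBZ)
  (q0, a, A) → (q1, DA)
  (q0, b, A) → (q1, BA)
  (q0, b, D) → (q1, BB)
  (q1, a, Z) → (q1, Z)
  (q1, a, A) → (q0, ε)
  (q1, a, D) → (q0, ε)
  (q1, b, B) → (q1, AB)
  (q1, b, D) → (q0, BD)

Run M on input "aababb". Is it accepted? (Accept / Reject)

(q0, aababb, Z)
  read a, top Z: go to q1, push DBZ → (q1, ababb, DBZ)
  read a, top D: go to q0, push ε → (q0, babb, BZ)
  ε-move, top B: go to q1, push BD → (q1, babb, BDZ)
  read b, top B: go to q1, push AB → (q1, abb, ABDZ)
  read a, top A: go to q0, push ε → (q0, bb, BDZ)
  ε-move, top B: go to q1, push BD → (q1, bb, BDDZ)
  read b, top B: go to q1, push AB → (q1, b, ABDDZ)
No transition applies at (q1, b, ABDDZ); input not fully consumed.

Reject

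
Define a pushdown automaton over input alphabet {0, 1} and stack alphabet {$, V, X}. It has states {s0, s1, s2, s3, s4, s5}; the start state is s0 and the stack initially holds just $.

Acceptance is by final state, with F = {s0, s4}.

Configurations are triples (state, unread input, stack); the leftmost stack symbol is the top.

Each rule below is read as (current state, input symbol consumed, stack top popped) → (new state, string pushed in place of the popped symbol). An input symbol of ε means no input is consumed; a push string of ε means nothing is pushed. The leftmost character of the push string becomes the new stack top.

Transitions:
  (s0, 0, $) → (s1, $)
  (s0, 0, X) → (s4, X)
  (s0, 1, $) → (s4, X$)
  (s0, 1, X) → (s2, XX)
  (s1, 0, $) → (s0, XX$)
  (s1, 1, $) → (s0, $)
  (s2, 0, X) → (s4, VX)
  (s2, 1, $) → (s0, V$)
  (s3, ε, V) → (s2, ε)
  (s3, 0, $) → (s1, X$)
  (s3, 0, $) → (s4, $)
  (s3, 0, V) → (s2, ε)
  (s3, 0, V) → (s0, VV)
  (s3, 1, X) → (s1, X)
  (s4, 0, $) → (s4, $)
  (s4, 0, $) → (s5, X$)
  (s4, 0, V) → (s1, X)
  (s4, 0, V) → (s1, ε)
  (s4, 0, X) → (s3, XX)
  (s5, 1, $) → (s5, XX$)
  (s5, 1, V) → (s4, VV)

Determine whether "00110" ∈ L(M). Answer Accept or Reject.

No computation consumes all input and reaches a final state.

Reject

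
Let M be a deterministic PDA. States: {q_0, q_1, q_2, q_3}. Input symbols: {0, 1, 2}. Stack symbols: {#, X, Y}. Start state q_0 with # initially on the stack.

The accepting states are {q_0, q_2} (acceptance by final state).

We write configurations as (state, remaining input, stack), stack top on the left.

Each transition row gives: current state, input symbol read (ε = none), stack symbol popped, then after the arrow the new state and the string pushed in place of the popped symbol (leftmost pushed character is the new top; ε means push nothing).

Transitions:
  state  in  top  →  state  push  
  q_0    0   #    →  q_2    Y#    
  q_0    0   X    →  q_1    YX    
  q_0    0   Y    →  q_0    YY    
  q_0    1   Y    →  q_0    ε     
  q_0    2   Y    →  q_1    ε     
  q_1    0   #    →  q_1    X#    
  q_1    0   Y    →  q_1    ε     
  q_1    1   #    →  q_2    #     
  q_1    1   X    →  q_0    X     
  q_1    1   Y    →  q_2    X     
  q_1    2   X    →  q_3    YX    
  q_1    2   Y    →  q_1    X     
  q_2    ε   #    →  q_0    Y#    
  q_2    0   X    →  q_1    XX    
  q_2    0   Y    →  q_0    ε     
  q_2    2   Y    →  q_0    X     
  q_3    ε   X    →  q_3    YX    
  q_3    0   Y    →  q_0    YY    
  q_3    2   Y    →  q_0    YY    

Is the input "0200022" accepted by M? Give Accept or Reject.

Reject

(q_0, 0200022, #)
  read 0, top #: go to q_2, push Y# → (q_2, 200022, Y#)
  read 2, top Y: go to q_0, push X → (q_0, 00022, X#)
  read 0, top X: go to q_1, push YX → (q_1, 0022, YX#)
  read 0, top Y: go to q_1, push ε → (q_1, 022, X#)
No transition applies at (q_1, 022, X#); input not fully consumed.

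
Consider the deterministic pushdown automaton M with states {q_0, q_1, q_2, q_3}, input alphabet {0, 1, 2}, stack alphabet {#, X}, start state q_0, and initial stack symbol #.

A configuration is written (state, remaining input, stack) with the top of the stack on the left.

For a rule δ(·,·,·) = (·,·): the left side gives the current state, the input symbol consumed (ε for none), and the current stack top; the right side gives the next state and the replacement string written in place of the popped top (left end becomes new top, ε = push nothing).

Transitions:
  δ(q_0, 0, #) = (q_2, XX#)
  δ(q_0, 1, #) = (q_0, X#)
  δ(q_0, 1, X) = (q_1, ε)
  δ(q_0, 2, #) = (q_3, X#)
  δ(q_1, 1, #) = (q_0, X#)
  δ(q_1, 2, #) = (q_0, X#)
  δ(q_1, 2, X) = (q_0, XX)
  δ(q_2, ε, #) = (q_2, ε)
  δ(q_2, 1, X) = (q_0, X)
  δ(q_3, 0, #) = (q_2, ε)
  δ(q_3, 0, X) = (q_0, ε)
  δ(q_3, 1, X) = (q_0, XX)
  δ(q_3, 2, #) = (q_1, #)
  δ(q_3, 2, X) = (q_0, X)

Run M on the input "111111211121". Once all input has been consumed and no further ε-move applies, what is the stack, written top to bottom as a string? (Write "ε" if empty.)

(q_0, 111111211121, #)
  read 1, top #: go to q_0, push X# → (q_0, 11111211121, X#)
  read 1, top X: go to q_1, push ε → (q_1, 1111211121, #)
  read 1, top #: go to q_0, push X# → (q_0, 111211121, X#)
  read 1, top X: go to q_1, push ε → (q_1, 11211121, #)
  read 1, top #: go to q_0, push X# → (q_0, 1211121, X#)
  read 1, top X: go to q_1, push ε → (q_1, 211121, #)
  read 2, top #: go to q_0, push X# → (q_0, 11121, X#)
  read 1, top X: go to q_1, push ε → (q_1, 1121, #)
  read 1, top #: go to q_0, push X# → (q_0, 121, X#)
  read 1, top X: go to q_1, push ε → (q_1, 21, #)
  read 2, top #: go to q_0, push X# → (q_0, 1, X#)
  read 1, top X: go to q_1, push ε → (q_1, ε, #)
All input consumed in state q_1 with stack #.

#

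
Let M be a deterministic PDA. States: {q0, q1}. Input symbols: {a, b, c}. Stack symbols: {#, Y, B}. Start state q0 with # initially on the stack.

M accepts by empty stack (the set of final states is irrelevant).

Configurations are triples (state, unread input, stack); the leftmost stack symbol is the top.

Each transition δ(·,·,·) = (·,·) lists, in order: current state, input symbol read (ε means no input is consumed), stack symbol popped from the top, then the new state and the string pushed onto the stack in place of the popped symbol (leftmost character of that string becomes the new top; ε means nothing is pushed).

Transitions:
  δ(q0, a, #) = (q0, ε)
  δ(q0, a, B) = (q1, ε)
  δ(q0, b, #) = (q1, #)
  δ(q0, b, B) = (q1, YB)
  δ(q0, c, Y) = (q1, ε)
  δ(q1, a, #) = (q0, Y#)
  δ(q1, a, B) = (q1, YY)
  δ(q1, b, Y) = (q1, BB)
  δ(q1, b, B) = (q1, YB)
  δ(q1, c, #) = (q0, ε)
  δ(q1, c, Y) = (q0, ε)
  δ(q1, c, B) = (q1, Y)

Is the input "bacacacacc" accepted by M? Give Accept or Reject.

Accept

(q0, bacacacacc, #)
  read b, top #: go to q1, push # → (q1, acacacacc, #)
  read a, top #: go to q0, push Y# → (q0, cacacacc, Y#)
  read c, top Y: go to q1, push ε → (q1, acacacc, #)
  read a, top #: go to q0, push Y# → (q0, cacacc, Y#)
  read c, top Y: go to q1, push ε → (q1, acacc, #)
  read a, top #: go to q0, push Y# → (q0, cacc, Y#)
  read c, top Y: go to q1, push ε → (q1, acc, #)
  read a, top #: go to q0, push Y# → (q0, cc, Y#)
  read c, top Y: go to q1, push ε → (q1, c, #)
  read c, top #: go to q0, push ε → (q0, ε, ε)
All input consumed and the stack is empty.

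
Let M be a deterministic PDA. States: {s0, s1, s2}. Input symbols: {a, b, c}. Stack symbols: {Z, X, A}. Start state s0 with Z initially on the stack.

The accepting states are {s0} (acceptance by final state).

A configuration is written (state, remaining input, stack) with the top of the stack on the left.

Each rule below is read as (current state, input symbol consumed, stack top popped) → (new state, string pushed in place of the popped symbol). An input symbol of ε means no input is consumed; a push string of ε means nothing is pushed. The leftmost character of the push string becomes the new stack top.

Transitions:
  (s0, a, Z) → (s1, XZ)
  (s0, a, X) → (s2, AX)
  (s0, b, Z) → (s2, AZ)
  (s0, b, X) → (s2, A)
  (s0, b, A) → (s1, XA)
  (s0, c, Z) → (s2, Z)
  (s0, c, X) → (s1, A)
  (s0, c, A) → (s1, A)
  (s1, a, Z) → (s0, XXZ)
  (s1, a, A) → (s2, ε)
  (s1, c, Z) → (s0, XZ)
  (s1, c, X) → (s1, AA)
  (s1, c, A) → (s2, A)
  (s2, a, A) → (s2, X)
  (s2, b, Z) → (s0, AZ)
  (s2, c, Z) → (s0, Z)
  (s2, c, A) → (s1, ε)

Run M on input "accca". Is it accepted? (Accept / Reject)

(s0, accca, Z)
  read a, top Z: go to s1, push XZ → (s1, ccca, XZ)
  read c, top X: go to s1, push AA → (s1, cca, AAZ)
  read c, top A: go to s2, push A → (s2, ca, AAZ)
  read c, top A: go to s1, push ε → (s1, a, AZ)
  read a, top A: go to s2, push ε → (s2, ε, Z)
All input consumed; state s2 ∉ F and no further ε-move applies.

Reject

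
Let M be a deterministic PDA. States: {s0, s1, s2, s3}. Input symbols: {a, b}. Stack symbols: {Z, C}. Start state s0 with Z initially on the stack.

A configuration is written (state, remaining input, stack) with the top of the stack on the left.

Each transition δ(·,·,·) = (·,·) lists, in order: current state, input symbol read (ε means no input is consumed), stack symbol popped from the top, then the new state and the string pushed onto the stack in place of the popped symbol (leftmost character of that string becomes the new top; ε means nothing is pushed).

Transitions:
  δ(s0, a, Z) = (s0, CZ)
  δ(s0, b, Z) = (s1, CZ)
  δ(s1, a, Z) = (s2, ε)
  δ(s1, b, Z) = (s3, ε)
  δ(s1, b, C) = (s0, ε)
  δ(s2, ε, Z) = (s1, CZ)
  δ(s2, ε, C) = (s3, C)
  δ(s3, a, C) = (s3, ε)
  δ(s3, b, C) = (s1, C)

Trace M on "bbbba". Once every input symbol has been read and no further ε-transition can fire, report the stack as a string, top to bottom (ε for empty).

CZ

(s0, bbbba, Z)
  read b, top Z: go to s1, push CZ → (s1, bbba, CZ)
  read b, top C: go to s0, push ε → (s0, bba, Z)
  read b, top Z: go to s1, push CZ → (s1, ba, CZ)
  read b, top C: go to s0, push ε → (s0, a, Z)
  read a, top Z: go to s0, push CZ → (s0, ε, CZ)
All input consumed in state s0 with stack CZ.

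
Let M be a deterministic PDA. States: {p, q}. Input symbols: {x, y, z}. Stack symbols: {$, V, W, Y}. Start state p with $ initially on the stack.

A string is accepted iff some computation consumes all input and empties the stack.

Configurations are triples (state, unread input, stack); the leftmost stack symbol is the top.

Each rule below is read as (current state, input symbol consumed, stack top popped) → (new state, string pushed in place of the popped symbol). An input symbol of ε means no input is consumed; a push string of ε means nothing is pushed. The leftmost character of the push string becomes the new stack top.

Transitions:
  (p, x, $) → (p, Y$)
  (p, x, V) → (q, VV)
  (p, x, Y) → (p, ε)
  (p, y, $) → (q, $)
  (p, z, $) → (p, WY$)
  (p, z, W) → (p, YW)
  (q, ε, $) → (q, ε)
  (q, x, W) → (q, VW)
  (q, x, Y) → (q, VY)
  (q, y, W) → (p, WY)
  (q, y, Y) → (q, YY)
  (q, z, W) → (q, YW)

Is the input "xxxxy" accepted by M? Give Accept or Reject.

(p, xxxxy, $)
  read x, top $: go to p, push Y$ → (p, xxxy, Y$)
  read x, top Y: go to p, push ε → (p, xxy, $)
  read x, top $: go to p, push Y$ → (p, xy, Y$)
  read x, top Y: go to p, push ε → (p, y, $)
  read y, top $: go to q, push $ → (q, ε, $)
  ε-move, top $: go to q, push ε → (q, ε, ε)
All input consumed and the stack is empty.

Accept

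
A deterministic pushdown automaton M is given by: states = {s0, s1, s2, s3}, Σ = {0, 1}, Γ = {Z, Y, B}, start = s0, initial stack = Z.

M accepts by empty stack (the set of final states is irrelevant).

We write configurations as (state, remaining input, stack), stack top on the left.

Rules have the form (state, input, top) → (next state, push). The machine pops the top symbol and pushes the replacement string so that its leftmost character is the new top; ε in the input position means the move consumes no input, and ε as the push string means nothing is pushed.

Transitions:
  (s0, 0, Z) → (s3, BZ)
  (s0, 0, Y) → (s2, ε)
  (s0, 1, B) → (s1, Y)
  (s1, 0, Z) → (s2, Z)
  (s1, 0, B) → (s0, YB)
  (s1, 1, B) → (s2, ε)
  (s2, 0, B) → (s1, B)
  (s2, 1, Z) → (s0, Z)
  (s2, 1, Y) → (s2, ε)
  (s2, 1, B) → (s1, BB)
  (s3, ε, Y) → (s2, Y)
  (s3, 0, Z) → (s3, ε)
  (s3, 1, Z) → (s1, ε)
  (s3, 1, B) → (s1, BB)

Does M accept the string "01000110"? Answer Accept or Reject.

Reject

(s0, 01000110, Z) ⊢ (s3, 1000110, BZ) ⊢ (s1, 000110, BBZ) ⊢ (s0, 00110, YBBZ) ⊢ (s2, 0110, BBZ) ⊢ (s1, 110, BBZ) ⊢ (s2, 10, BZ) ⊢ (s1, 0, BBZ) ⊢ (s0, ε, YBBZ)
All input consumed; stack is YBBZ, not empty, and no further ε-move applies.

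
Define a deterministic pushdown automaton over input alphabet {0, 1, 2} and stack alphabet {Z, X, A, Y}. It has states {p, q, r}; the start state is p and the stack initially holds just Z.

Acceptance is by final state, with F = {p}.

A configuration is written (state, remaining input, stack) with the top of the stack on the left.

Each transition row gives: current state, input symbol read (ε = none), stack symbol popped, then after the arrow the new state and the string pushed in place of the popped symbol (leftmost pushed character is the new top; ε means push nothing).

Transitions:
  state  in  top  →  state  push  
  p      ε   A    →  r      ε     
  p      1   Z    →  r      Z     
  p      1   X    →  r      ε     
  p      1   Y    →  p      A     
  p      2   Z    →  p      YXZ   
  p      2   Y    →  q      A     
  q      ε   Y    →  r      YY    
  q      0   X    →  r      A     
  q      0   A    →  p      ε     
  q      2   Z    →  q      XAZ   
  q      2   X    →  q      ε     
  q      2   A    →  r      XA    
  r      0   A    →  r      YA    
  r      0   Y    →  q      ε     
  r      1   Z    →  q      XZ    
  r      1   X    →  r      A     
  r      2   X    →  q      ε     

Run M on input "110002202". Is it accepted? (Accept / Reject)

(p, 110002202, Z)
  read 1, top Z: go to r, push Z → (r, 10002202, Z)
  read 1, top Z: go to q, push XZ → (q, 0002202, XZ)
  read 0, top X: go to r, push A → (r, 002202, AZ)
  read 0, top A: go to r, push YA → (r, 02202, YAZ)
  read 0, top Y: go to q, push ε → (q, 2202, AZ)
  read 2, top A: go to r, push XA → (r, 202, XAZ)
  read 2, top X: go to q, push ε → (q, 02, AZ)
  read 0, top A: go to p, push ε → (p, 2, Z)
  read 2, top Z: go to p, push YXZ → (p, ε, YXZ)
All input consumed; state p ∈ F.

Accept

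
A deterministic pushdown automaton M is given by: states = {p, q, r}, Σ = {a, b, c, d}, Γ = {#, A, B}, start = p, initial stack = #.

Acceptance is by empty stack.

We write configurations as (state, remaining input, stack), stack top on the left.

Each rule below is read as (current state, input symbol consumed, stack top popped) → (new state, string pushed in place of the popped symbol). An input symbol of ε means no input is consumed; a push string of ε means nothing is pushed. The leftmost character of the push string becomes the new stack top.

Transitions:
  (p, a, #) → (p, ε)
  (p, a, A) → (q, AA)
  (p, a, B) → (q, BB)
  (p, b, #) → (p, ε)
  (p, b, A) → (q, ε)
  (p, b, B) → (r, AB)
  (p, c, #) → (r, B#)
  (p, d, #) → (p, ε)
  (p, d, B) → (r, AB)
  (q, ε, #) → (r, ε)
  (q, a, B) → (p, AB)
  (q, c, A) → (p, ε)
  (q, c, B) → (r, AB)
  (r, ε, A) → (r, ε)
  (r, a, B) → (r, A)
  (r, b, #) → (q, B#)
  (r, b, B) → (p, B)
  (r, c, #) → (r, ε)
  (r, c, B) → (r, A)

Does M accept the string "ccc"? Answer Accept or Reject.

Accept

(p, ccc, #) ⊢ (r, cc, B#) ⊢ (r, c, A#) ⊢ (r, c, #) ⊢ (r, ε, ε)
All input consumed and the stack is empty.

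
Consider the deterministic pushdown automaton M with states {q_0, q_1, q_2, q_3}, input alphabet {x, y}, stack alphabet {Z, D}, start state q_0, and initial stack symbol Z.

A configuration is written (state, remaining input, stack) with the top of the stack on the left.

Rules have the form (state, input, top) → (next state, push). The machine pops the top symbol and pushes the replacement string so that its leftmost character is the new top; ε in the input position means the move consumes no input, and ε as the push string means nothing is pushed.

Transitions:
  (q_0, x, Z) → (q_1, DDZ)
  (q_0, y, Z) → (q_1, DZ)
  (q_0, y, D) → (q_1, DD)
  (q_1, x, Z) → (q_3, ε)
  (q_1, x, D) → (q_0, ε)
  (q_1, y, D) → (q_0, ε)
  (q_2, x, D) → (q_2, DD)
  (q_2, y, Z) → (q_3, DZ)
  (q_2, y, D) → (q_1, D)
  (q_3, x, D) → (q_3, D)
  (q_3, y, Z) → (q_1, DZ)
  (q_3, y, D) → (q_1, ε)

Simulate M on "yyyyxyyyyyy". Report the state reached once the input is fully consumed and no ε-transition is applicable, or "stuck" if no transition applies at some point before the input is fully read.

q_1

(q_0, yyyyxyyyyyy, Z) ⊢ (q_1, yyyxyyyyyy, DZ) ⊢ (q_0, yyxyyyyyy, Z) ⊢ (q_1, yxyyyyyy, DZ) ⊢ (q_0, xyyyyyy, Z) ⊢ (q_1, yyyyyy, DDZ) ⊢ (q_0, yyyyy, DZ) ⊢ (q_1, yyyy, DDZ) ⊢ (q_0, yyy, DZ) ⊢ (q_1, yy, DDZ) ⊢ (q_0, y, DZ) ⊢ (q_1, ε, DDZ)
All input consumed; M is in state q_1.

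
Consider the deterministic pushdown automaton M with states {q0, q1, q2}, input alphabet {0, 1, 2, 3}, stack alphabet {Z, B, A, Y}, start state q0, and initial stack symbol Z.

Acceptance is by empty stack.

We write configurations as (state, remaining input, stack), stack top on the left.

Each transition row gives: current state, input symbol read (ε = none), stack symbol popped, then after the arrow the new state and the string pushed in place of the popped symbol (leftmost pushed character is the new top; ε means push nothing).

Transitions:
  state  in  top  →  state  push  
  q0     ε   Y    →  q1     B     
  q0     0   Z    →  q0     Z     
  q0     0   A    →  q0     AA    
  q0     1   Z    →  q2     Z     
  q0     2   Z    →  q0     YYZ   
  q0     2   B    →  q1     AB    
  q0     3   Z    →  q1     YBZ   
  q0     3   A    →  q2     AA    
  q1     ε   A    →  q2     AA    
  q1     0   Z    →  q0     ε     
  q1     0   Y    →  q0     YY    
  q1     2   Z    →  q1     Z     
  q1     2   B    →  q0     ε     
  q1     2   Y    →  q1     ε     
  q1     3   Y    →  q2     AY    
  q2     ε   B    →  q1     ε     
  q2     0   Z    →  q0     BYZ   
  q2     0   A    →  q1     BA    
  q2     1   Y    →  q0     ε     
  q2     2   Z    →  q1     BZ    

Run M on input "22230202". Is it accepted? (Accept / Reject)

(q0, 22230202, Z)
  read 2, top Z: go to q0, push YYZ → (q0, 2230202, YYZ)
  ε-move, top Y: go to q1, push B → (q1, 2230202, BYZ)
  read 2, top B: go to q0, push ε → (q0, 230202, YZ)
  ε-move, top Y: go to q1, push B → (q1, 230202, BZ)
  read 2, top B: go to q0, push ε → (q0, 30202, Z)
  read 3, top Z: go to q1, push YBZ → (q1, 0202, YBZ)
  read 0, top Y: go to q0, push YY → (q0, 202, YYBZ)
  ε-move, top Y: go to q1, push B → (q1, 202, BYBZ)
  read 2, top B: go to q0, push ε → (q0, 02, YBZ)
  ε-move, top Y: go to q1, push B → (q1, 02, BBZ)
No transition applies at (q1, 02, BBZ); input not fully consumed.

Reject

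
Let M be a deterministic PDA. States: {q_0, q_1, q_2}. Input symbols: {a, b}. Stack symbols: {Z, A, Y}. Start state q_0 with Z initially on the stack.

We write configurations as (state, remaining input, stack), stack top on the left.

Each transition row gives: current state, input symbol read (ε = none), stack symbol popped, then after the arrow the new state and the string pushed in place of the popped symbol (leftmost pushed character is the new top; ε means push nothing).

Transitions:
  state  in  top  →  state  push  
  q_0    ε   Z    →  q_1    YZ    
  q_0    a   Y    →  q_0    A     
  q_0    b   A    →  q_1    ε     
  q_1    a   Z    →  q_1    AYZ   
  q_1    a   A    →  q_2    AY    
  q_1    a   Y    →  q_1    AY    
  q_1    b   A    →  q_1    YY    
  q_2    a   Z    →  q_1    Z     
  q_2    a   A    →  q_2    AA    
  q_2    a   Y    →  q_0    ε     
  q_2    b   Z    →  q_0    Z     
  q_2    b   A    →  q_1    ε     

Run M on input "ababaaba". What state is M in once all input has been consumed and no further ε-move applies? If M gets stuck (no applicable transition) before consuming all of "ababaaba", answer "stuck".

(q_0, ababaaba, Z)
  ε-move, top Z: go to q_1, push YZ → (q_1, ababaaba, YZ)
  read a, top Y: go to q_1, push AY → (q_1, babaaba, AYZ)
  read b, top A: go to q_1, push YY → (q_1, abaaba, YYYZ)
  read a, top Y: go to q_1, push AY → (q_1, baaba, AYYYZ)
  read b, top A: go to q_1, push YY → (q_1, aaba, YYYYYZ)
  read a, top Y: go to q_1, push AY → (q_1, aba, AYYYYYZ)
  read a, top A: go to q_2, push AY → (q_2, ba, AYYYYYYZ)
  read b, top A: go to q_1, push ε → (q_1, a, YYYYYYZ)
  read a, top Y: go to q_1, push AY → (q_1, ε, AYYYYYYZ)
All input consumed; M is in state q_1.

q_1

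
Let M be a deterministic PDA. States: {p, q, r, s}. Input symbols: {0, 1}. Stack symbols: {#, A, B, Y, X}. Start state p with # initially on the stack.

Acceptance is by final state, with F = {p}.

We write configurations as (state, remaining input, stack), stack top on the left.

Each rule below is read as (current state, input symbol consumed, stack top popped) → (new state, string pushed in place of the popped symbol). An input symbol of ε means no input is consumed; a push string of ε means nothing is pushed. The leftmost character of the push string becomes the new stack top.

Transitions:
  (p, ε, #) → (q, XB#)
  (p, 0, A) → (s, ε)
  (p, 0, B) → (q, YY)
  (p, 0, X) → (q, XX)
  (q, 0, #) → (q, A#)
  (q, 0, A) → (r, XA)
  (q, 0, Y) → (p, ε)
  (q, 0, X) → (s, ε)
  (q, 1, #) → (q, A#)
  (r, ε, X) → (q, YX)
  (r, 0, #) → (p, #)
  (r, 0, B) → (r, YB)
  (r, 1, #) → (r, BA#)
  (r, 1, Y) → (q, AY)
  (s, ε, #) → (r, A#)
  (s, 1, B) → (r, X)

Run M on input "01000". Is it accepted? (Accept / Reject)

Reject

(p, 01000, #) ⊢ (q, 01000, XB#) ⊢ (s, 1000, B#) ⊢ (r, 000, X#) ⊢ (q, 000, YX#) ⊢ (p, 00, X#) ⊢ (q, 0, XX#) ⊢ (s, ε, X#)
All input consumed; state s ∉ F and no further ε-move applies.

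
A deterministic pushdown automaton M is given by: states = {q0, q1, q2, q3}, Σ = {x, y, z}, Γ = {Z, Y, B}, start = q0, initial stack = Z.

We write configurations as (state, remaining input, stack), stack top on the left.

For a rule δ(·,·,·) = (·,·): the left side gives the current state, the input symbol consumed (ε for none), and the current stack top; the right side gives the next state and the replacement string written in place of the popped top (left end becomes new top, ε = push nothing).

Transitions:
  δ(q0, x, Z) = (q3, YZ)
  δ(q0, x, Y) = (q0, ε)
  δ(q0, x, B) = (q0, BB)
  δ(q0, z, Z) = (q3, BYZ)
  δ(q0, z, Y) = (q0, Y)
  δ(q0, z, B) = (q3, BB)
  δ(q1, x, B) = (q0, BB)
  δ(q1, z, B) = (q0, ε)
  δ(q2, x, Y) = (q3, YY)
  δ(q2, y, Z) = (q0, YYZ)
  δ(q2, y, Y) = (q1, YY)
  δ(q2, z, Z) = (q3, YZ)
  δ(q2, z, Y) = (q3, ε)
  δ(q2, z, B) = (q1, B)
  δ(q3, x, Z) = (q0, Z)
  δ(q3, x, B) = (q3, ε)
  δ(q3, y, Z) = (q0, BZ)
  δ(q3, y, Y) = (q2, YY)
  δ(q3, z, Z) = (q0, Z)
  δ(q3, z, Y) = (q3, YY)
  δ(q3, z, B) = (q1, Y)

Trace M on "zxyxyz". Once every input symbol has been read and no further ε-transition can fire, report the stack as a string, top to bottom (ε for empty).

YYYZ

(q0, zxyxyz, Z)
  read z, top Z: go to q3, push BYZ → (q3, xyxyz, BYZ)
  read x, top B: go to q3, push ε → (q3, yxyz, YZ)
  read y, top Y: go to q2, push YY → (q2, xyz, YYZ)
  read x, top Y: go to q3, push YY → (q3, yz, YYYZ)
  read y, top Y: go to q2, push YY → (q2, z, YYYYZ)
  read z, top Y: go to q3, push ε → (q3, ε, YYYZ)
All input consumed in state q3 with stack YYYZ.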